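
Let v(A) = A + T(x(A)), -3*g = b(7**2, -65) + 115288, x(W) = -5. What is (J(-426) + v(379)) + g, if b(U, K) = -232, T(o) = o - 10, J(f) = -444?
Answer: -38432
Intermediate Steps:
T(o) = -10 + o
g = -38352 (g = -(-232 + 115288)/3 = -1/3*115056 = -38352)
v(A) = -15 + A (v(A) = A + (-10 - 5) = A - 15 = -15 + A)
(J(-426) + v(379)) + g = (-444 + (-15 + 379)) - 38352 = (-444 + 364) - 38352 = -80 - 38352 = -38432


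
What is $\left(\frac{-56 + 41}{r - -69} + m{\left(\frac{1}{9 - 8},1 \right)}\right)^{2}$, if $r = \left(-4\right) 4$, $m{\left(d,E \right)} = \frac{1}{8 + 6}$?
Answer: $\frac{24649}{550564} \approx 0.04477$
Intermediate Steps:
$m{\left(d,E \right)} = \frac{1}{14}$
$r = -16$
$\left(\frac{-56 + 41}{r - -69} + m{\left(\frac{1}{9 - 8},1 \right)}\right)^{2} = \left(\frac{-56 + 41}{-16 - -69} + \frac{1}{14}\right)^{2} = \left(- \frac{15}{-16 + 69} + \frac{1}{14}\right)^{2} = \left(- \frac{15}{53} + \frac{1}{14}\right)^{2} = \left(- \frac{157}{742}\right)^{2} = \frac{24649}{550564}$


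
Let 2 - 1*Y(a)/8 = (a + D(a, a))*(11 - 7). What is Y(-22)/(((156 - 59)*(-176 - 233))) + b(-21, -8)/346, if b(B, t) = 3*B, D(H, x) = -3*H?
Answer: -2017767/13726858 ≈ -0.14699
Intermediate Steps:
Y(a) = 16 + 64*a (Y(a) = 16 - 8*(a - 3*a)*(11 - 7) = 16 - 8*(-2*a)*4 = 16 - (-64)*a = 16 + 64*a)
Y(-22)/(((156 - 59)*(-176 - 233))) + b(-21, -8)/346 = (16 + 64*(-22))/(((156 - 59)*(-176 - 233))) + (3*(-21))/346 = (16 - 1408)/((97*(-409))) - 63*1/346 = -1392/(-39673) - 63/346 = -1392*(-1/39673) - 63/346 = 1392/39673 - 63/346 = -2017767/13726858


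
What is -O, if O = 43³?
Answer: -79507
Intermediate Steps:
O = 79507
-O = -1*79507 = -79507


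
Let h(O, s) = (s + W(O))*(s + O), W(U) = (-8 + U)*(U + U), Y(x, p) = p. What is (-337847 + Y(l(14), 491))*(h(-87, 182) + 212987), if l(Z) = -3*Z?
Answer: -607452322212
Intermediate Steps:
W(U) = 2*U*(-8 + U) (W(U) = (-8 + U)*(2*U) = 2*U*(-8 + U))
h(O, s) = (O + s)*(s + 2*O*(-8 + O)) (h(O, s) = (s + 2*O*(-8 + O))*(s + O) = (s + 2*O*(-8 + O))*(O + s) = (O + s)*(s + 2*O*(-8 + O)))
(-337847 + Y(l(14), 491))*(h(-87, 182) + 212987) = (-337847 + 491)*((182**2 - 87*182 + 2*(-87)**2*(-8 - 87) + 2*(-87)*182*(-8 - 87)) + 212987) = -337356*((33124 - 15834 + 2*7569*(-95) + 2*(-87)*182*(-95)) + 212987) = -337356*((33124 - 15834 - 1438110 + 3008460) + 212987) = -337356*(1587640 + 212987) = -337356*1800627 = -607452322212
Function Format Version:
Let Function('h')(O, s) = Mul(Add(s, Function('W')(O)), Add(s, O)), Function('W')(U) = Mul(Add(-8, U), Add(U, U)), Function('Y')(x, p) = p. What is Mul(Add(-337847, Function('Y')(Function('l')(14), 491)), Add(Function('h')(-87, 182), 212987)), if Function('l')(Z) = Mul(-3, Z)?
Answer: -607452322212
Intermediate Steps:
Function('W')(U) = Mul(2, U, Add(-8, U)) (Function('W')(U) = Mul(Add(-8, U), Mul(2, U)) = Mul(2, U, Add(-8, U)))
Function('h')(O, s) = Mul(Add(O, s), Add(s, Mul(2, O, Add(-8, O)))) (Function('h')(O, s) = Mul(Add(s, Mul(2, O, Add(-8, O))), Add(s, O)) = Mul(Add(s, Mul(2, O, Add(-8, O))), Add(O, s)) = Mul(Add(O, s), Add(s, Mul(2, O, Add(-8, O)))))
Mul(Add(-337847, Function('Y')(Function('l')(14), 491)), Add(Function('h')(-87, 182), 212987)) = Mul(Add(-337847, 491), Add(Add(Pow(182, 2), Mul(-87, 182), Mul(2, Pow(-87, 2), Add(-8, -87)), Mul(2, -87, 182, Add(-8, -87))), 212987)) = Mul(-337356, Add(Add(33124, -15834, Mul(2, 7569, -95), Mul(2, -87, 182, -95)), 212987)) = Mul(-337356, Add(Add(33124, -15834, -1438110, 3008460), 212987)) = Mul(-337356, Add(1587640, 212987)) = Mul(-337356, 1800627) = -607452322212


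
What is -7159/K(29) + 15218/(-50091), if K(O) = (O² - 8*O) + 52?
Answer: -368660567/33110151 ≈ -11.134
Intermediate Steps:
K(O) = 52 + O² - 8*O
-7159/K(29) + 15218/(-50091) = -7159/(52 + 29² - 8*29) + 15218/(-50091) = -7159/(52 + 841 - 232) + 15218*(-1/50091) = -7159/661 - 15218/50091 = -368660567/33110151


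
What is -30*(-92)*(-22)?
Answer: -60720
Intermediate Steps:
-30*(-92)*(-22) = 2760*(-22) = -60720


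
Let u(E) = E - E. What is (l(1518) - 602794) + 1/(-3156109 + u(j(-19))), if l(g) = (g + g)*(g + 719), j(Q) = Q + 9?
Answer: 19532331700441/3156109 ≈ 6.1887e+6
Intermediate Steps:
j(Q) = 9 + Q
u(E) = 0
l(g) = 2*g*(719 + g) (l(g) = (2*g)*(719 + g) = 2*g*(719 + g))
(l(1518) - 602794) + 1/(-3156109 + u(j(-19))) = (2*1518*(719 + 1518) - 602794) + 1/(-3156109 + 0) = (2*1518*2237 - 602794) + 1/(-3156109) = (6791532 - 602794) - 1/3156109 = 6188738 - 1/3156109 = 19532331700441/3156109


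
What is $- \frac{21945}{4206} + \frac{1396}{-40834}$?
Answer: $- \frac{150328951}{28624634} \approx -5.2517$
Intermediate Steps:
$- \frac{21945}{4206} + \frac{1396}{-40834} = \left(-21945\right) \frac{1}{4206} + 1396 \left(- \frac{1}{40834}\right) = - \frac{7315}{1402} - \frac{698}{20417} = - \frac{150328951}{28624634}$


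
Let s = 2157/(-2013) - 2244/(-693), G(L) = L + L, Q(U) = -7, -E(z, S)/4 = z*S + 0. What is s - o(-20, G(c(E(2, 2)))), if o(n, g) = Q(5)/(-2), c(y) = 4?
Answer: -37579/28182 ≈ -1.3334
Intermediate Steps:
E(z, S) = -4*S*z (E(z, S) = -4*(z*S + 0) = -4*(S*z + 0) = -4*S*z)
G(L) = 2*L
o(n, g) = 7/2 (o(n, g) = -7/(-2) = -7*(-½) = 7/2)
s = 30529/14091 (s = 2157*(-1/2013) - 2244*(-1/693) = -719/671 + 68/21 = 30529/14091 ≈ 2.1666)
s - o(-20, G(c(E(2, 2)))) = 30529/14091 - 1*7/2 = 30529/14091 - 7/2 = -37579/28182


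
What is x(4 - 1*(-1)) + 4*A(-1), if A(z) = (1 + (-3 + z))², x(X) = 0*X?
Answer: 36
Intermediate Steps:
x(X) = 0
A(z) = (-2 + z)²
x(4 - 1*(-1)) + 4*A(-1) = 0 + 4*(-2 - 1)² = 0 + 4*(-3)² = 0 + 4*9 = 0 + 36 = 36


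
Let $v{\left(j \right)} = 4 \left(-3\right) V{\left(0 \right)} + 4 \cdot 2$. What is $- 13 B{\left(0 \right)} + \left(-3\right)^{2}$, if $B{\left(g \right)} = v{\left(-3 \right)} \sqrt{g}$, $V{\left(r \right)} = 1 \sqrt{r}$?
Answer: $9$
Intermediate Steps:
$V{\left(r \right)} = \sqrt{r}$
$v{\left(j \right)} = 8$ ($v{\left(j \right)} = 4 \left(-3\right) \sqrt{0} + 4 \cdot 2 = \left(-12\right) 0 + 8 = 0 + 8 = 8$)
$B{\left(g \right)} = 8 \sqrt{g}$
$- 13 B{\left(0 \right)} + \left(-3\right)^{2} = - 13 \cdot 8 \sqrt{0} + \left(-3\right)^{2} = - 13 \cdot 8 \cdot 0 + 9 = \left(-13\right) 0 + 9 = 0 + 9 = 9$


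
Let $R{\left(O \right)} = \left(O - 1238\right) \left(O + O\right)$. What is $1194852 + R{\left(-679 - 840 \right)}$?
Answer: $9570618$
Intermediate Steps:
$R{\left(O \right)} = 2 O \left(-1238 + O\right)$ ($R{\left(O \right)} = \left(-1238 + O\right) 2 O = 2 O \left(-1238 + O\right)$)
$1194852 + R{\left(-679 - 840 \right)} = 1194852 + 2 \left(-679 - 840\right) \left(-1238 - 1519\right) = 1194852 + 2 \left(-1519\right) \left(-1238 - 1519\right) = 1194852 + 2 \left(-1519\right) \left(-2757\right) = 1194852 + 8375766 = 9570618$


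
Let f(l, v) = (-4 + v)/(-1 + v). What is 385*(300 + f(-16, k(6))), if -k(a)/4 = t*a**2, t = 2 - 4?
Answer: 4751120/41 ≈ 1.1588e+5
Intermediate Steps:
t = -2
k(a) = 8*a**2 (k(a) = -(-8)*a**2 = 8*a**2)
f(l, v) = (-4 + v)/(-1 + v)
385*(300 + f(-16, k(6))) = 385*(300 + (-4 + 8*6**2)/(-1 + 8*6**2)) = 385*(300 + (-4 + 8*36)/(-1 + 8*36)) = 385*(300 + (-4 + 288)/(-1 + 288)) = 385*(300 + 284/287) = 385*(86384/287) = 4751120/41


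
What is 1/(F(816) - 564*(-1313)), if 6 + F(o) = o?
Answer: 1/741342 ≈ 1.3489e-6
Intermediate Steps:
F(o) = -6 + o
1/(F(816) - 564*(-1313)) = 1/((-6 + 816) - 564*(-1313)) = 1/(810 + 740532) = 1/741342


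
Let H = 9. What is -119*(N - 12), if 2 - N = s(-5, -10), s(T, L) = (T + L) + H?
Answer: 476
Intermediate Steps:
s(T, L) = 9 + L + T (s(T, L) = (T + L) + 9 = (L + T) + 9 = 9 + L + T)
N = 8 (N = 2 - (9 - 10 - 5) = 2 - 1*(-6) = 2 + 6 = 8)
-119*(N - 12) = -119*(8 - 12) = -119*(-4) = 476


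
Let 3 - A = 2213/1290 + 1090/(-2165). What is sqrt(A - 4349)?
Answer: I*sqrt(1356332090452530)/558570 ≈ 65.933*I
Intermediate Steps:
A = 998701/558570 (A = 3 - (2213/1290 + 1090/(-2165)) = 3 - (2213*(1/1290) + 1090*(-1/2165)) = 3 - (2213/1290 - 218/433) = 3 - 1*677009/558570 = 3 - 677009/558570 = 998701/558570 ≈ 1.7880)
sqrt(A - 4349) = sqrt(998701/558570 - 4349) = sqrt(-2428222229/558570) = I*sqrt(1356332090452530)/558570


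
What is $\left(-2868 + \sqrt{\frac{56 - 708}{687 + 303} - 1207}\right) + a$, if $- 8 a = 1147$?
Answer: $- \frac{24091}{8} + \frac{i \sqrt{32878505}}{165} \approx -3011.4 + 34.751 i$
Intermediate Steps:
$a = - \frac{1147}{8}$ ($a = \left(- \frac{1}{8}\right) 1147 = - \frac{1147}{8} \approx -143.38$)
$\left(-2868 + \sqrt{\frac{56 - 708}{687 + 303} - 1207}\right) + a = \left(-2868 + \sqrt{\frac{56 - 708}{687 + 303} - 1207}\right) - \frac{1147}{8} = \left(-2868 + \sqrt{- \frac{652}{990} - 1207}\right) - \frac{1147}{8} = \left(-2868 + \sqrt{\left(-652\right) \frac{1}{990} - 1207}\right) - \frac{1147}{8} = \left(-2868 + \sqrt{- \frac{326}{495} - 1207}\right) - \frac{1147}{8} = \left(-2868 + \sqrt{- \frac{597791}{495}}\right) - \frac{1147}{8} = \left(-2868 + \frac{i \sqrt{32878505}}{165}\right) - \frac{1147}{8} = - \frac{24091}{8} + \frac{i \sqrt{32878505}}{165}$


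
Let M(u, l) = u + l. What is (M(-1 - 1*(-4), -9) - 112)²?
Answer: 13924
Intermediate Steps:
M(u, l) = l + u
(M(-1 - 1*(-4), -9) - 112)² = ((-9 + (-1 - 1*(-4))) - 112)² = ((-9 + (-1 + 4)) - 112)² = ((-9 + 3) - 112)² = (-6 - 112)² = (-118)² = 13924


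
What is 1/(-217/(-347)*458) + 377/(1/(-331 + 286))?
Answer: -1686083143/99386 ≈ -16965.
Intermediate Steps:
1/(-217/(-347)*458) + 377/(1/(-331 + 286)) = (1/458)/(-217*(-1/347)) + 377/(1/(-45)) = (1/458)/(217/347) + 377/(-1/45) = (347/217)*(1/458) + 377*(-45) = 347/99386 - 16965 = -1686083143/99386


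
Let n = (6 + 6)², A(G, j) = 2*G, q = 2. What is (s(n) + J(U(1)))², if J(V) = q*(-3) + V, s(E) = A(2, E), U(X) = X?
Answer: 1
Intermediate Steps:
n = 144 (n = 12² = 144)
s(E) = 4 (s(E) = 2*2 = 4)
J(V) = -6 + V (J(V) = 2*(-3) + V = -6 + V)
(s(n) + J(U(1)))² = (4 + (-6 + 1))² = (4 - 5)² = (-1)² = 1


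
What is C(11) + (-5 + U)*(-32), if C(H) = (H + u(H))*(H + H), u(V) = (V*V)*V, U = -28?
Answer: 30580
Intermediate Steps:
u(V) = V³ (u(V) = V²*V = V³)
C(H) = 2*H*(H + H³) (C(H) = (H + H³)*(H + H) = (H + H³)*(2*H) = 2*H*(H + H³))
C(11) + (-5 + U)*(-32) = 2*11²*(1 + 11²) + (-5 - 28)*(-32) = 2*121*(1 + 121) - 33*(-32) = 2*121*122 + 1056 = 29524 + 1056 = 30580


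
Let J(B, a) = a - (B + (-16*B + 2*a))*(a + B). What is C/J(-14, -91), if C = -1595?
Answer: -145/259 ≈ -0.55985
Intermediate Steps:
J(B, a) = a - (B + a)*(-15*B + 2*a) (J(B, a) = a - (-15*B + 2*a)*(B + a) = a - (B + a)*(-15*B + 2*a))
C/J(-14, -91) = -1595/(-91 - 2*(-91)² + 15*(-14)² + 13*(-14)*(-91)) = -1595/(-91 - 2*8281 + 15*196 + 16562) = -1595/(-91 - 16562 + 2940 + 16562) = -1595/2849 = -1595*1/2849 = -145/259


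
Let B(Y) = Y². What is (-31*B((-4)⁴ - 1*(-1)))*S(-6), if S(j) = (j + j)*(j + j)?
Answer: -294842736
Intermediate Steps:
S(j) = 4*j² (S(j) = (2*j)*(2*j) = 4*j²)
(-31*B((-4)⁴ - 1*(-1)))*S(-6) = (-31*((-4)⁴ - 1*(-1))²)*(4*(-6)²) = (-31*(256 + 1)²)*(4*36) = -31*257²*144 = -31*66049*144 = -2047519*144 = -294842736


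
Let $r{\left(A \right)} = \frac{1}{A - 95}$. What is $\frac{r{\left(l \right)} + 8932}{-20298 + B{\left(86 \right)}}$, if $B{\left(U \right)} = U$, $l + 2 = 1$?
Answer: $- \frac{857471}{1940352} \approx -0.44192$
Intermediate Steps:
$l = -1$ ($l = -2 + 1 = -1$)
$r{\left(A \right)} = \frac{1}{-95 + A}$
$\frac{r{\left(l \right)} + 8932}{-20298 + B{\left(86 \right)}} = \frac{\frac{1}{-95 - 1} + 8932}{-20298 + 86} = \frac{\frac{1}{-96} + 8932}{-20212} = \left(- \frac{1}{96} + 8932\right) \left(- \frac{1}{20212}\right) = \frac{857471}{96} \left(- \frac{1}{20212}\right) = - \frac{857471}{1940352}$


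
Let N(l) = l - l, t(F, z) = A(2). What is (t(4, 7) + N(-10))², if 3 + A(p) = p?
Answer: 1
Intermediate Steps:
A(p) = -3 + p
t(F, z) = -1 (t(F, z) = -3 + 2 = -1)
N(l) = 0
(t(4, 7) + N(-10))² = (-1 + 0)² = (-1)² = 1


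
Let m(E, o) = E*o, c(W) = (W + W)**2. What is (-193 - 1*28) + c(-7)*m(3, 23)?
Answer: 13303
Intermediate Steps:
c(W) = 4*W**2 (c(W) = (2*W)**2 = 4*W**2)
(-193 - 1*28) + c(-7)*m(3, 23) = (-193 - 1*28) + (4*(-7)**2)*(3*23) = (-193 - 28) + (4*49)*69 = -221 + 196*69 = -221 + 13524 = 13303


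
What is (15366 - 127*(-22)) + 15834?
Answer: 33994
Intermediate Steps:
(15366 - 127*(-22)) + 15834 = (15366 + 2794) + 15834 = 18160 + 15834 = 33994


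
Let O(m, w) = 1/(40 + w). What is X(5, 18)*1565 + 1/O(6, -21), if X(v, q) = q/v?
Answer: 5653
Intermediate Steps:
X(5, 18)*1565 + 1/O(6, -21) = (18/5)*1565 + 1/(1/(40 - 21)) = (18*(⅕))*1565 + 1/(1/19) = (18/5)*1565 + 1/(1/19) = 5634 + 19 = 5653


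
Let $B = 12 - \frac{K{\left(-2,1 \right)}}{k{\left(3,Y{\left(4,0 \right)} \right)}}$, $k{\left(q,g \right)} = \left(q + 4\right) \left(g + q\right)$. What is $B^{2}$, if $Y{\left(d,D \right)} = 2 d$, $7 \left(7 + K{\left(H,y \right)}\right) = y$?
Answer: $\frac{42458256}{290521} \approx 146.15$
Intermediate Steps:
$K{\left(H,y \right)} = -7 + \frac{y}{7}$
$k{\left(q,g \right)} = \left(4 + q\right) \left(g + q\right)$
$B = \frac{6516}{539}$ ($B = 12 - \frac{-7 + \frac{1}{7} \cdot 1}{3^{2} + 4 \cdot 2 \cdot 4 + 4 \cdot 3 + 2 \cdot 4 \cdot 3} = 12 - \frac{-7 + \frac{1}{7}}{9 + 4 \cdot 8 + 12 + 8 \cdot 3} = 12 - - \frac{48}{7 \left(9 + 32 + 12 + 24\right)} = 12 - - \frac{48}{7 \cdot 77} = 12 - \left(- \frac{48}{7}\right) \frac{1}{77} = 12 - - \frac{48}{539} = 12 + \frac{48}{539} = \frac{6516}{539} \approx 12.089$)
$B^{2} = \left(\frac{6516}{539}\right)^{2} = \frac{42458256}{290521}$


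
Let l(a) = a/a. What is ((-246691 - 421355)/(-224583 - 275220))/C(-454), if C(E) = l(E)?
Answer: 222682/166601 ≈ 1.3366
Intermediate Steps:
l(a) = 1
C(E) = 1
((-246691 - 421355)/(-224583 - 275220))/C(-454) = ((-246691 - 421355)/(-224583 - 275220))/1 = -668046/(-499803)*1 = -668046*(-1/499803)*1 = (222682/166601)*1 = 222682/166601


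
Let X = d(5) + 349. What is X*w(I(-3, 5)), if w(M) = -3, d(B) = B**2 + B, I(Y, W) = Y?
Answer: -1137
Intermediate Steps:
d(B) = B + B**2
X = 379 (X = 5*(1 + 5) + 349 = 5*6 + 349 = 30 + 349 = 379)
X*w(I(-3, 5)) = 379*(-3) = -1137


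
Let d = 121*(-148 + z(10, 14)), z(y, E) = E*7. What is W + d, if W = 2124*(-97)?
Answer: -212078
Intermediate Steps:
z(y, E) = 7*E
W = -206028
d = -6050 (d = 121*(-148 + 7*14) = 121*(-148 + 98) = 121*(-50) = -6050)
W + d = -206028 - 6050 = -212078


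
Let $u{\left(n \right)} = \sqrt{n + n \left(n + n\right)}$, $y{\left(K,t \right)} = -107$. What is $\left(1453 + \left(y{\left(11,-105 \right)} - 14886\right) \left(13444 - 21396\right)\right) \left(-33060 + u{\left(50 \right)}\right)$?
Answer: $-3941604584340 + 596128945 \sqrt{202} \approx -3.9331 \cdot 10^{12}$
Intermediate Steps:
$u{\left(n \right)} = \sqrt{n + 2 n^{2}}$ ($u{\left(n \right)} = \sqrt{n + n 2 n} = \sqrt{n + 2 n^{2}}$)
$\left(1453 + \left(y{\left(11,-105 \right)} - 14886\right) \left(13444 - 21396\right)\right) \left(-33060 + u{\left(50 \right)}\right) = \left(1453 + \left(-107 - 14886\right) \left(13444 - 21396\right)\right) \left(-33060 + \sqrt{50 \left(1 + 2 \cdot 50\right)}\right) = \left(1453 - -119224336\right) \left(-33060 + \sqrt{50 \left(1 + 100\right)}\right) = \left(1453 + 119224336\right) \left(-33060 + \sqrt{50 \cdot 101}\right) = 119225789 \left(-33060 + \sqrt{5050}\right) = 119225789 \left(-33060 + 5 \sqrt{202}\right) = -3941604584340 + 596128945 \sqrt{202}$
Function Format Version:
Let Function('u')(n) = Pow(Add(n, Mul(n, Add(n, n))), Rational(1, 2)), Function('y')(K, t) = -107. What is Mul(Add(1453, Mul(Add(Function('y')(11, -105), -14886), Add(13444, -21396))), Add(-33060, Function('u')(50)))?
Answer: Add(-3941604584340, Mul(596128945, Pow(202, Rational(1, 2)))) ≈ -3.9331e+12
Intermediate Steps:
Function('u')(n) = Pow(Add(n, Mul(2, Pow(n, 2))), Rational(1, 2)) (Function('u')(n) = Pow(Add(n, Mul(n, Mul(2, n))), Rational(1, 2)) = Pow(Add(n, Mul(2, Pow(n, 2))), Rational(1, 2)))
Mul(Add(1453, Mul(Add(Function('y')(11, -105), -14886), Add(13444, -21396))), Add(-33060, Function('u')(50))) = Mul(Add(1453, Mul(Add(-107, -14886), Add(13444, -21396))), Add(-33060, Pow(Mul(50, Add(1, Mul(2, 50))), Rational(1, 2)))) = Mul(Add(1453, Mul(-14993, -7952)), Add(-33060, Pow(Mul(50, Add(1, 100)), Rational(1, 2)))) = Mul(Add(1453, 119224336), Add(-33060, Pow(Mul(50, 101), Rational(1, 2)))) = Mul(119225789, Add(-33060, Pow(5050, Rational(1, 2)))) = Mul(119225789, Add(-33060, Mul(5, Pow(202, Rational(1, 2))))) = Add(-3941604584340, Mul(596128945, Pow(202, Rational(1, 2))))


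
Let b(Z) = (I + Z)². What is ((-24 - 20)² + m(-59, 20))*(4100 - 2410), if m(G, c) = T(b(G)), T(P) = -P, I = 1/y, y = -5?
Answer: -13255008/5 ≈ -2.6510e+6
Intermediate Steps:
I = -⅕ (I = 1/(-5) = -⅕ ≈ -0.20000)
b(Z) = (-⅕ + Z)²
m(G, c) = -(-1 + 5*G)²/25
((-24 - 20)² + m(-59, 20))*(4100 - 2410) = ((-24 - 20)² - (-1 + 5*(-59))²/25)*(4100 - 2410) = ((-44)² - (-1 - 295)²/25)*1690 = (1936 - 1/25*(-296)²)*1690 = (1936 - 1/25*87616)*1690 = (1936 - 87616/25)*1690 = -39216/25*1690 = -13255008/5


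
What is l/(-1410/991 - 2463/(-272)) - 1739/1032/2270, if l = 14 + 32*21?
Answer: 144393414755591/1606514575440 ≈ 89.880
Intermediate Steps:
l = 686 (l = 14 + 672 = 686)
l/(-1410/991 - 2463/(-272)) - 1739/1032/2270 = 686/(-1410/991 - 2463/(-272)) - 1739/1032/2270 = 686/(-1410*1/991 - 2463*(-1/272)) - 1739*1/1032*(1/2270) = 686/(-1410/991 + 2463/272) - 1739/1032*1/2270 = 686/(2057313/269552) - 1739/2342640 = 686*(269552/2057313) - 1739/2342640 = 184912672/2057313 - 1739/2342640 = 144393414755591/1606514575440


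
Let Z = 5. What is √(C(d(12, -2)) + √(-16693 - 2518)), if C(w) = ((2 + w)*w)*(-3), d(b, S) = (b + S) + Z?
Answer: √(-765 + I*√19211) ≈ 2.4955 + 27.771*I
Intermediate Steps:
d(b, S) = 5 + S + b (d(b, S) = (b + S) + 5 = (S + b) + 5 = 5 + S + b)
C(w) = -3*w*(2 + w) (C(w) = (w*(2 + w))*(-3) = -3*w*(2 + w))
√(C(d(12, -2)) + √(-16693 - 2518)) = √(-3*(5 - 2 + 12)*(2 + (5 - 2 + 12)) + √(-16693 - 2518)) = √(-3*15*(2 + 15) + √(-19211)) = √(-3*15*17 + I*√19211) = √(-765 + I*√19211)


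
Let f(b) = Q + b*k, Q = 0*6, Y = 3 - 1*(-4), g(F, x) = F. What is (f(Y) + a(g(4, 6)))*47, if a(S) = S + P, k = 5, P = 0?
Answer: 1833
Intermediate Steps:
a(S) = S (a(S) = S + 0 = S)
Y = 7 (Y = 3 + 4 = 7)
Q = 0
f(b) = 5*b (f(b) = 0 + b*5 = 0 + 5*b = 5*b)
(f(Y) + a(g(4, 6)))*47 = (5*7 + 4)*47 = (35 + 4)*47 = 39*47 = 1833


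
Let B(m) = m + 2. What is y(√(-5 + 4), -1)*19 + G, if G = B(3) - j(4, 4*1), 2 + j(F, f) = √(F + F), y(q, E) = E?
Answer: -12 - 2*√2 ≈ -14.828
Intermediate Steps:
B(m) = 2 + m
j(F, f) = -2 + √2*√F (j(F, f) = -2 + √(F + F) = -2 + √(2*F) = -2 + √2*√F)
G = 7 - 2*√2 (G = (2 + 3) - (-2 + √2*√4) = 5 - (-2 + √2*2) = 5 - (-2 + 2*√2) = 5 + (2 - 2*√2) = 7 - 2*√2 ≈ 4.1716)
y(√(-5 + 4), -1)*19 + G = -1*19 + (7 - 2*√2) = -19 + (7 - 2*√2) = -12 - 2*√2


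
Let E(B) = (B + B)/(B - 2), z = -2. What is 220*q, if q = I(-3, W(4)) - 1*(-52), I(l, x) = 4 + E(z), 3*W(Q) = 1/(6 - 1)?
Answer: 12540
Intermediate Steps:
E(B) = 2*B/(-2 + B) (E(B) = (2*B)/(-2 + B) = 2*B/(-2 + B))
W(Q) = 1/15 (W(Q) = 1/(3*(6 - 1)) = (1/3)/5 = (1/3)*(1/5) = 1/15)
I(l, x) = 5 (I(l, x) = 4 + 2*(-2)/(-2 - 2) = 4 + 2*(-2)/(-4) = 4 + 2*(-2)*(-1/4) = 4 + 1 = 5)
q = 57 (q = 5 - 1*(-52) = 5 + 52 = 57)
220*q = 220*57 = 12540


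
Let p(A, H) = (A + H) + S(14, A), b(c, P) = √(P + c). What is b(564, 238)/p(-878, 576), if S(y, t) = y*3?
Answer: -√802/260 ≈ -0.10892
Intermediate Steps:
S(y, t) = 3*y
p(A, H) = 42 + A + H (p(A, H) = (A + H) + 3*14 = (A + H) + 42 = 42 + A + H)
b(564, 238)/p(-878, 576) = √(238 + 564)/(42 - 878 + 576) = √802/(-260) = √802*(-1/260) = -√802/260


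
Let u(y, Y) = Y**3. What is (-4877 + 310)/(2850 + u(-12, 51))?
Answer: -4567/135501 ≈ -0.033705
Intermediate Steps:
(-4877 + 310)/(2850 + u(-12, 51)) = (-4877 + 310)/(2850 + 51**3) = -4567/(2850 + 132651) = -4567/135501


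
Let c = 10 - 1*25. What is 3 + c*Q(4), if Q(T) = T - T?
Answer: 3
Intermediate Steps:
c = -15 (c = 10 - 25 = -15)
Q(T) = 0
3 + c*Q(4) = 3 - 15*0 = 3 + 0 = 3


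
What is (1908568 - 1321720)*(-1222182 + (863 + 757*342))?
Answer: -564797186400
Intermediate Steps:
(1908568 - 1321720)*(-1222182 + (863 + 757*342)) = 586848*(-1222182 + (863 + 258894)) = 586848*(-1222182 + 259757) = 586848*(-962425) = -564797186400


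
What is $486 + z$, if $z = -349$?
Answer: $137$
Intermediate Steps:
$486 + z = 486 - 349 = 137$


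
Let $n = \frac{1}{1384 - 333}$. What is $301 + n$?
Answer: $\frac{316352}{1051} \approx 301.0$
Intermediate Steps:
$n = \frac{1}{1051} \approx 0.00095147$
$301 + n = 301 + \frac{1}{1051} = \frac{316352}{1051}$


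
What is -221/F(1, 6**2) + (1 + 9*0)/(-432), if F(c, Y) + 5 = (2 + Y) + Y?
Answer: -31847/9936 ≈ -3.2052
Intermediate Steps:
F(c, Y) = -3 + 2*Y (F(c, Y) = -5 + ((2 + Y) + Y) = -5 + (2 + 2*Y) = -3 + 2*Y)
-221/F(1, 6**2) + (1 + 9*0)/(-432) = -221/(-3 + 2*6**2) + (1 + 9*0)/(-432) = -221/(-3 + 2*36) + (1 + 0)*(-1/432) = -221/(-3 + 72) + 1*(-1/432) = -221/69 - 1/432 = -31847/9936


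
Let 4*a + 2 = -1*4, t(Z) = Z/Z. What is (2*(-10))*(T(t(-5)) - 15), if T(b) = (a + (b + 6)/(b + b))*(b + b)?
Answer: 220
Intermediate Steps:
t(Z) = 1
a = -3/2 (a = -½ + (-1*4)/4 = -½ + (¼)*(-4) = -½ - 1 = -3/2 ≈ -1.5000)
T(b) = 2*b*(-3/2 + (6 + b)/(2*b)) (T(b) = (-3/2 + (b + 6)/(b + b))*(b + b) = (-3/2 + (6 + b)/((2*b)))*(2*b) = (-3/2 + (6 + b)*(1/(2*b)))*(2*b) = (-3/2 + (6 + b)/(2*b))*(2*b) = 2*b*(-3/2 + (6 + b)/(2*b)))
(2*(-10))*(T(t(-5)) - 15) = (2*(-10))*((6 - 2*1) - 15) = -20*((6 - 2) - 15) = -20*(4 - 15) = -20*(-11) = 220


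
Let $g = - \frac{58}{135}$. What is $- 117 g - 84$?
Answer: $- \frac{506}{15} \approx -33.733$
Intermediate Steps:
$g = - \frac{58}{135}$ ($g = \left(-58\right) \frac{1}{135} = - \frac{58}{135} \approx -0.42963$)
$- 117 g - 84 = \left(-117\right) \left(- \frac{58}{135}\right) - 84 = \frac{754}{15} - 84 = - \frac{506}{15}$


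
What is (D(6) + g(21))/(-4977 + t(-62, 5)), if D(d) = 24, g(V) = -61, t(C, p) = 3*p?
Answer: 37/4962 ≈ 0.0074567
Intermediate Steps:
(D(6) + g(21))/(-4977 + t(-62, 5)) = (24 - 61)/(-4977 + 3*5) = -37/(-4977 + 15) = -37/(-4962) = -37*(-1/4962) = 37/4962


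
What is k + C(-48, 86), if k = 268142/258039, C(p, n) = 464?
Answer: 119998238/258039 ≈ 465.04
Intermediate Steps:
k = 268142/258039 (k = 268142*(1/258039) = 268142/258039 ≈ 1.0392)
k + C(-48, 86) = 268142/258039 + 464 = 119998238/258039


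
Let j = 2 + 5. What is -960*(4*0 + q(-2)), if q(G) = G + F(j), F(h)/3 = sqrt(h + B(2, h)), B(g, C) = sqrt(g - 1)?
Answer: 1920 - 5760*sqrt(2) ≈ -6225.9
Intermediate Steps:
j = 7
B(g, C) = sqrt(-1 + g)
F(h) = 3*sqrt(1 + h) (F(h) = 3*sqrt(h + sqrt(-1 + 2)) = 3*sqrt(h + sqrt(1)) = 3*sqrt(h + 1) = 3*sqrt(1 + h))
q(G) = G + 6*sqrt(2) (q(G) = G + 3*sqrt(1 + 7) = G + 3*sqrt(8) = G + 3*(2*sqrt(2)) = G + 6*sqrt(2))
-960*(4*0 + q(-2)) = -960*(4*0 + (-2 + 6*sqrt(2))) = -960*(0 + (-2 + 6*sqrt(2))) = -960*(-2 + 6*sqrt(2)) = -160*(-12 + 36*sqrt(2)) = 1920 - 5760*sqrt(2)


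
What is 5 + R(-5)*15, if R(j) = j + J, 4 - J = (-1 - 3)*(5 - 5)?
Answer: -10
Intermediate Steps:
J = 4 (J = 4 - (-1 - 3)*(5 - 5) = 4 - (-4)*0 = 4 - 1*0 = 4 + 0 = 4)
R(j) = 4 + j (R(j) = j + 4 = 4 + j)
5 + R(-5)*15 = 5 + (4 - 5)*15 = 5 - 1*15 = 5 - 15 = -10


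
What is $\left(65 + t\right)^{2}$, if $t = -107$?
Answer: $1764$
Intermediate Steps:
$\left(65 + t\right)^{2} = \left(65 - 107\right)^{2} = \left(-42\right)^{2} = 1764$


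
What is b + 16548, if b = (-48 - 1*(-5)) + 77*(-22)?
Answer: 14811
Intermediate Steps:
b = -1737 (b = (-48 + 5) - 1694 = -43 - 1694 = -1737)
b + 16548 = -1737 + 16548 = 14811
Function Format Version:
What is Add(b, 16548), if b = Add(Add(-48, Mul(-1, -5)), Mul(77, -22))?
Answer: 14811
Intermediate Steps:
b = -1737 (b = Add(Add(-48, 5), -1694) = Add(-43, -1694) = -1737)
Add(b, 16548) = Add(-1737, 16548) = 14811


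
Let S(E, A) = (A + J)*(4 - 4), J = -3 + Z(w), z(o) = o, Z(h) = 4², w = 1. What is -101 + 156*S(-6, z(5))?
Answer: -101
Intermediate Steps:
Z(h) = 16
J = 13 (J = -3 + 16 = 13)
S(E, A) = 0 (S(E, A) = (A + 13)*(4 - 4) = (13 + A)*0 = 0)
-101 + 156*S(-6, z(5)) = -101 + 156*0 = -101 + 0 = -101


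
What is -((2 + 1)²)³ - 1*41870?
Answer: -42599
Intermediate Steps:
-((2 + 1)²)³ - 1*41870 = -(3²)³ - 41870 = -1*9³ - 41870 = -1*729 - 41870 = -729 - 41870 = -42599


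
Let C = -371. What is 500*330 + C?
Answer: 164629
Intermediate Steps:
500*330 + C = 500*330 - 371 = 165000 - 371 = 164629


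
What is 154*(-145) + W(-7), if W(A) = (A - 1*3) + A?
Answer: -22347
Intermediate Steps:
W(A) = -3 + 2*A (W(A) = (A - 3) + A = (-3 + A) + A = -3 + 2*A)
154*(-145) + W(-7) = 154*(-145) + (-3 + 2*(-7)) = -22330 + (-3 - 14) = -22330 - 17 = -22347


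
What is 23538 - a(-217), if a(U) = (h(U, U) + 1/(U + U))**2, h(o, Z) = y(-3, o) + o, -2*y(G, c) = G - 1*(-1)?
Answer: -4354601497/188356 ≈ -23119.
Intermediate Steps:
y(G, c) = -1/2 - G/2 (y(G, c) = -(G - 1*(-1))/2 = -(G + 1)/2 = -(1 + G)/2 = -1/2 - G/2)
h(o, Z) = 1 + o (h(o, Z) = (-1/2 - 1/2*(-3)) + o = (-1/2 + 3/2) + o = 1 + o)
a(U) = (1 + U + 1/(2*U))**2 (a(U) = ((1 + U) + 1/(U + U))**2 = ((1 + U) + 1/(2*U))**2 = (1 + U + 1/(2*U))**2)
23538 - a(-217) = 23538 - (1 + 2*(-217)*(1 - 217))**2/(4*(-217)**2) = 23538 - (1 + 2*(-217)*(-216))**2/(4*47089) = 23538 - (1 + 93744)**2/(4*47089) = 23538 - 93745**2/(4*47089) = 23538 - 8788125025/(4*47089) = 23538 - 1*8788125025/188356 = 23538 - 8788125025/188356 = -4354601497/188356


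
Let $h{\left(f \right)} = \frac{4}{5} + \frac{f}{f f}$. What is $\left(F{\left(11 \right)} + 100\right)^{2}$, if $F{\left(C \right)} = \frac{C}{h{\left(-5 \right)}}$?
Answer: $\frac{126025}{9} \approx 14003.0$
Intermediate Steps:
$h{\left(f \right)} = \frac{4}{5} + \frac{1}{f}$ ($h{\left(f \right)} = 4 \cdot \frac{1}{5} + \frac{f}{f^{2}} = \frac{4}{5} + \frac{f}{f^{2}} = \frac{4}{5} + \frac{1}{f}$)
$F{\left(C \right)} = \frac{5 C}{3}$ ($F{\left(C \right)} = \frac{C}{\frac{4}{5} + \frac{1}{-5}} = \frac{C}{\frac{4}{5} - \frac{1}{5}} = \frac{C}{\frac{3}{5}} = C \frac{5}{3} = \frac{5 C}{3}$)
$\left(F{\left(11 \right)} + 100\right)^{2} = \left(\frac{5}{3} \cdot 11 + 100\right)^{2} = \left(\frac{55}{3} + 100\right)^{2} = \left(\frac{355}{3}\right)^{2} = \frac{126025}{9}$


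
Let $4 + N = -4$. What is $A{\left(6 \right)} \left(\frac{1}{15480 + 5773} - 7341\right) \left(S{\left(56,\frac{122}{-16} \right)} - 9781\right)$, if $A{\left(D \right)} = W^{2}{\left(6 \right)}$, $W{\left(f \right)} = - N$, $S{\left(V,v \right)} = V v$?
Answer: $\frac{101928609316864}{21253} \approx 4.796 \cdot 10^{9}$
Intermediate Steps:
$N = -8$ ($N = -4 - 4 = -8$)
$W{\left(f \right)} = 8$ ($W{\left(f \right)} = \left(-1\right) \left(-8\right) = 8$)
$A{\left(D \right)} = 64$ ($A{\left(D \right)} = 8^{2} = 64$)
$A{\left(6 \right)} \left(\frac{1}{15480 + 5773} - 7341\right) \left(S{\left(56,\frac{122}{-16} \right)} - 9781\right) = 64 \left(\frac{1}{15480 + 5773} - 7341\right) \left(56 \frac{122}{-16} - 9781\right) = 64 \left(\frac{1}{21253} - 7341\right) \left(56 \cdot 122 \left(- \frac{1}{16}\right) - 9781\right) = 64 \left(\frac{1}{21253} - 7341\right) \left(56 \left(- \frac{61}{8}\right) - 9781\right) = 64 \left(- \frac{156018272 \left(-427 - 9781\right)}{21253}\right) = 64 \left(\left(- \frac{156018272}{21253}\right) \left(-10208\right)\right) = 64 \cdot \frac{1592634520576}{21253} = \frac{101928609316864}{21253}$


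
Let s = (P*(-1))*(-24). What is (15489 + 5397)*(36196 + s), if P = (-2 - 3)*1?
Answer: 753483336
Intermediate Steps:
P = -5 (P = -5*1 = -5)
s = -120 (s = -5*(-1)*(-24) = 5*(-24) = -120)
(15489 + 5397)*(36196 + s) = (15489 + 5397)*(36196 - 120) = 20886*36076 = 753483336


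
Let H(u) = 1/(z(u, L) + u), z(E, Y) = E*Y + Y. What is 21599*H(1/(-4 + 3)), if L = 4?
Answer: -21599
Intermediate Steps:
z(E, Y) = Y + E*Y
H(u) = 1/(4 + 5*u) (H(u) = 1/(4*(1 + u) + u) = 1/((4 + 4*u) + u) = 1/(4 + 5*u))
21599*H(1/(-4 + 3)) = 21599/(4 + 5/(-4 + 3)) = 21599/(4 + 5/(-1)) = 21599/(4 + 5*(-1)) = 21599/(4 - 5) = 21599/(-1) = 21599*(-1) = -21599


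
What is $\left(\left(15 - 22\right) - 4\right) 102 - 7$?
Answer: $-1129$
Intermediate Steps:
$\left(\left(15 - 22\right) - 4\right) 102 - 7 = \left(-7 - 4\right) 102 - 7 = \left(-11\right) 102 - 7 = -1122 - 7 = -1129$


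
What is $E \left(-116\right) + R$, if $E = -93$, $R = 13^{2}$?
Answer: $10957$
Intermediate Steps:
$R = 169$
$E \left(-116\right) + R = \left(-93\right) \left(-116\right) + 169 = 10788 + 169 = 10957$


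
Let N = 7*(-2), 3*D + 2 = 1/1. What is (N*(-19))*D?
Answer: -266/3 ≈ -88.667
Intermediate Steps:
D = -⅓ (D = -⅔ + (⅓)/1 = -⅔ + (⅓)*1 = -⅔ + ⅓ = -⅓ ≈ -0.33333)
N = -14
(N*(-19))*D = -14*(-19)*(-⅓) = 266*(-⅓) = -266/3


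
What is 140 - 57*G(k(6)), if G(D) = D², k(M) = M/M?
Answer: 83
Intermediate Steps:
k(M) = 1
140 - 57*G(k(6)) = 140 - 57*1² = 140 - 57*1 = 140 - 57 = 83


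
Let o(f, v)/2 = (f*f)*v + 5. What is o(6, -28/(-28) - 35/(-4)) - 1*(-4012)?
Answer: 4724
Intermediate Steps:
o(f, v) = 10 + 2*v*f² (o(f, v) = 2*((f*f)*v + 5) = 2*(f²*v + 5) = 2*(v*f² + 5) = 2*(5 + v*f²) = 10 + 2*v*f²)
o(6, -28/(-28) - 35/(-4)) - 1*(-4012) = (10 + 2*(-28/(-28) - 35/(-4))*6²) - 1*(-4012) = (10 + 2*(-28*(-1/28) - 35*(-¼))*36) + 4012 = (10 + 2*(1 + 35/4)*36) + 4012 = (10 + 2*(39/4)*36) + 4012 = (10 + 702) + 4012 = 712 + 4012 = 4724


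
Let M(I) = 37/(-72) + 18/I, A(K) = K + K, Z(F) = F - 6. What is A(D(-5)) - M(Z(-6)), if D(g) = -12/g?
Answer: 2453/360 ≈ 6.8139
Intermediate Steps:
Z(F) = -6 + F
A(K) = 2*K
M(I) = -37/72 + 18/I (M(I) = 37*(-1/72) + 18/I = -37/72 + 18/I)
A(D(-5)) - M(Z(-6)) = 2*(-12/(-5)) - (-37/72 + 18/(-6 - 6)) = 2*(-12*(-1/5)) - (-37/72 + 18/(-12)) = 2*(12/5) - (-37/72 + 18*(-1/12)) = 24/5 - (-37/72 - 3/2) = 24/5 - 1*(-145/72) = 24/5 + 145/72 = 2453/360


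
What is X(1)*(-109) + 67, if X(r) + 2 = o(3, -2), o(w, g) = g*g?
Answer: -151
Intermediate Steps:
o(w, g) = g²
X(r) = 2 (X(r) = -2 + (-2)² = -2 + 4 = 2)
X(1)*(-109) + 67 = 2*(-109) + 67 = -218 + 67 = -151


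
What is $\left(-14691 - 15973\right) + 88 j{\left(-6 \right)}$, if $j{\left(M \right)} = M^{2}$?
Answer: $-27496$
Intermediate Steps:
$\left(-14691 - 15973\right) + 88 j{\left(-6 \right)} = \left(-14691 - 15973\right) + 88 \left(-6\right)^{2} = -30664 + 88 \cdot 36 = -30664 + 3168 = -27496$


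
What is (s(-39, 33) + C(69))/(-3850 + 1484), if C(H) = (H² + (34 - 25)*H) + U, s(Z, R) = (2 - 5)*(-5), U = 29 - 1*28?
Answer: -2699/1183 ≈ -2.2815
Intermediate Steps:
U = 1 (U = 29 - 28 = 1)
s(Z, R) = 15 (s(Z, R) = -3*(-5) = 15)
C(H) = 1 + H² + 9*H (C(H) = (H² + (34 - 25)*H) + 1 = (H² + 9*H) + 1 = 1 + H² + 9*H)
(s(-39, 33) + C(69))/(-3850 + 1484) = (15 + (1 + 69² + 9*69))/(-3850 + 1484) = (15 + (1 + 4761 + 621))/(-2366) = (15 + 5383)*(-1/2366) = 5398*(-1/2366) = -2699/1183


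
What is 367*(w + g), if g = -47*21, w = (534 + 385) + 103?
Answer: 12845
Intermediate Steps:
w = 1022 (w = 919 + 103 = 1022)
g = -987
367*(w + g) = 367*(1022 - 987) = 367*35 = 12845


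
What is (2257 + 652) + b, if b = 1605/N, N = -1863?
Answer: 1805954/621 ≈ 2908.1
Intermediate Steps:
b = -535/621 (b = 1605/(-1863) = 1605*(-1/1863) = -535/621 ≈ -0.86151)
(2257 + 652) + b = (2257 + 652) - 535/621 = 2909 - 535/621 = 1805954/621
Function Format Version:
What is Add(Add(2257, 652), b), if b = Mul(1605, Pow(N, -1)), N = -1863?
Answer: Rational(1805954, 621) ≈ 2908.1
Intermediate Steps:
b = Rational(-535, 621) (b = Mul(1605, Pow(-1863, -1)) = Mul(1605, Rational(-1, 1863)) = Rational(-535, 621) ≈ -0.86151)
Add(Add(2257, 652), b) = Add(Add(2257, 652), Rational(-535, 621)) = Add(2909, Rational(-535, 621)) = Rational(1805954, 621)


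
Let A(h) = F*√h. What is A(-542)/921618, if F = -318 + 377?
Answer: 59*I*√542/921618 ≈ 0.0014904*I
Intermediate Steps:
F = 59
A(h) = 59*√h
A(-542)/921618 = (59*√(-542))/921618 = (59*(I*√542))*(1/921618) = (59*I*√542)*(1/921618) = 59*I*√542/921618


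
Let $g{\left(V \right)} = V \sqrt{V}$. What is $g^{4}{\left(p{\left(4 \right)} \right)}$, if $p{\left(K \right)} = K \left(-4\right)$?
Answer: $16777216$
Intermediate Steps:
$p{\left(K \right)} = - 4 K$
$g{\left(V \right)} = V^{\frac{3}{2}}$
$g^{4}{\left(p{\left(4 \right)} \right)} = \left(\left(\left(-4\right) 4\right)^{\frac{3}{2}}\right)^{4} = \left(\left(-16\right)^{\frac{3}{2}}\right)^{4} = \left(- 64 i\right)^{4} = 16777216$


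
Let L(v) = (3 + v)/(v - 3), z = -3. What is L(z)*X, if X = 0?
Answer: 0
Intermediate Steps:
L(v) = (3 + v)/(-3 + v)
L(z)*X = ((3 - 3)/(-3 - 3))*0 = (0/(-6))*0 = -⅙*0*0 = 0*0 = 0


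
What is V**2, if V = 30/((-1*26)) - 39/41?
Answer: 1258884/284089 ≈ 4.4313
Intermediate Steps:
V = -1122/533 (V = 30/(-26) - 39*1/41 = 30*(-1/26) - 39/41 = -15/13 - 39/41 = -1122/533 ≈ -2.1051)
V**2 = (-1122/533)**2 = 1258884/284089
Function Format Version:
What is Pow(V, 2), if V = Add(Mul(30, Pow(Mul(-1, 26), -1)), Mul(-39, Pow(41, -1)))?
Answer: Rational(1258884, 284089) ≈ 4.4313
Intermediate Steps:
V = Rational(-1122, 533) (V = Add(Mul(30, Pow(-26, -1)), Mul(-39, Rational(1, 41))) = Add(Mul(30, Rational(-1, 26)), Rational(-39, 41)) = Add(Rational(-15, 13), Rational(-39, 41)) = Rational(-1122, 533) ≈ -2.1051)
Pow(V, 2) = Pow(Rational(-1122, 533), 2) = Rational(1258884, 284089)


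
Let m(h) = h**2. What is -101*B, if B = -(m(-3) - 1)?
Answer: 808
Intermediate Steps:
B = -8 (B = -((-3)**2 - 1) = -(9 - 1) = -1*8 = -8)
-101*B = -101*(-8) = 808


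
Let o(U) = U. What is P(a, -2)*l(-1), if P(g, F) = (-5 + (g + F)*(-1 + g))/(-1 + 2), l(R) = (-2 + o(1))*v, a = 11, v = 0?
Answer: 0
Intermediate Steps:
l(R) = 0 (l(R) = (-2 + 1)*0 = -1*0 = 0)
P(g, F) = -5 + (-1 + g)*(F + g) (P(g, F) = (-5 + (F + g)*(-1 + g))/1 = (-5 + (-1 + g)*(F + g))*1 = -5 + (-1 + g)*(F + g))
P(a, -2)*l(-1) = (-5 + 11**2 - 1*(-2) - 1*11 - 2*11)*0 = (-5 + 121 + 2 - 11 - 22)*0 = 85*0 = 0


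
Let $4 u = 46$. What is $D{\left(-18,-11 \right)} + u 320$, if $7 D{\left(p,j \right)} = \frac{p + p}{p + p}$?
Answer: $\frac{25761}{7} \approx 3680.1$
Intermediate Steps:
$u = \frac{23}{2}$ ($u = \frac{1}{4} \cdot 46 = \frac{23}{2} \approx 11.5$)
$D{\left(p,j \right)} = \frac{1}{7}$ ($D{\left(p,j \right)} = \frac{\left(p + p\right) \frac{1}{p + p}}{7} = \frac{2 p \frac{1}{2 p}}{7} = \frac{1}{7} \cdot 1 = \frac{1}{7}$)
$D{\left(-18,-11 \right)} + u 320 = \frac{1}{7} + \frac{23}{2} \cdot 320 = \frac{1}{7} + 3680 = \frac{25761}{7}$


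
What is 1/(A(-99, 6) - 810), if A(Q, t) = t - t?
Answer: -1/810 ≈ -0.0012346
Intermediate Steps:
A(Q, t) = 0
1/(A(-99, 6) - 810) = 1/(0 - 810) = 1/(-810) = -1/810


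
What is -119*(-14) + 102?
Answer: 1768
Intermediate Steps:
-119*(-14) + 102 = 1666 + 102 = 1768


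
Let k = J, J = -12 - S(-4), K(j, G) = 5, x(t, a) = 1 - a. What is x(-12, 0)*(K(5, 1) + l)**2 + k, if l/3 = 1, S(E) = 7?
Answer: 45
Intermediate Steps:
l = 3 (l = 3*1 = 3)
J = -19 (J = -12 - 1*7 = -12 - 7 = -19)
k = -19
x(-12, 0)*(K(5, 1) + l)**2 + k = (1 - 1*0)*(5 + 3)**2 - 19 = (1 + 0)*8**2 - 19 = 1*64 - 19 = 64 - 19 = 45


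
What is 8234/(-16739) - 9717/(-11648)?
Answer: 66743231/194975872 ≈ 0.34232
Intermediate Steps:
8234/(-16739) - 9717/(-11648) = 8234*(-1/16739) - 9717*(-1/11648) = -8234/16739 + 9717/11648 = 66743231/194975872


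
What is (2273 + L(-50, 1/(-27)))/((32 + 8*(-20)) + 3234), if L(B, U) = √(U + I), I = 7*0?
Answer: 2273/3106 + I*√3/27954 ≈ 0.73181 + 6.1961e-5*I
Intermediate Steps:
I = 0
L(B, U) = √U (L(B, U) = √(U + 0) = √U)
(2273 + L(-50, 1/(-27)))/((32 + 8*(-20)) + 3234) = (2273 + √(1/(-27)))/((32 + 8*(-20)) + 3234) = (2273 + √(-1/27))/((32 - 160) + 3234) = (2273 + I*√3/9)/(-128 + 3234) = (2273 + I*√3/9)/3106 = (2273 + I*√3/9)*(1/3106) = 2273/3106 + I*√3/27954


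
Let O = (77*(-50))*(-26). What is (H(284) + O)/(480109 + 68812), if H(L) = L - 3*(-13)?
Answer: 100423/548921 ≈ 0.18295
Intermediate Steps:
H(L) = 39 + L (H(L) = L + 39 = 39 + L)
O = 100100 (O = -3850*(-26) = 100100)
(H(284) + O)/(480109 + 68812) = ((39 + 284) + 100100)/(480109 + 68812) = (323 + 100100)/548921 = 100423*(1/548921) = 100423/548921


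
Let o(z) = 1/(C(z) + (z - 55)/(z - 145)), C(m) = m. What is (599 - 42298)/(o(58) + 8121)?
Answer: -70096019/13651430 ≈ -5.1347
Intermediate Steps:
o(z) = 1/(z + (-55 + z)/(-145 + z)) (o(z) = 1/(z + (z - 55)/(z - 145)) = 1/(z + (-55 + z)/(-145 + z)))
(599 - 42298)/(o(58) + 8121) = (599 - 42298)/((-145 + 58)/(-55 + 58² - 144*58) + 8121) = -41699/(-87/(-55 + 3364 - 8352) + 8121) = -41699/(-87/(-5043) + 8121) = -41699/(-1/5043*(-87) + 8121) = -41699/(29/1681 + 8121) = -41699/13651430/1681 = -41699*1681/13651430 = -70096019/13651430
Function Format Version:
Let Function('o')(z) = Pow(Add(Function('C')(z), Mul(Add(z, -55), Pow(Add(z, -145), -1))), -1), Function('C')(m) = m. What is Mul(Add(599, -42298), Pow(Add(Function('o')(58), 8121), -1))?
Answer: Rational(-70096019, 13651430) ≈ -5.1347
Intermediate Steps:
Function('o')(z) = Pow(Add(z, Mul(Pow(Add(-145, z), -1), Add(-55, z))), -1) (Function('o')(z) = Pow(Add(z, Mul(Add(z, -55), Pow(Add(z, -145), -1))), -1) = Pow(Add(z, Mul(Add(-55, z), Pow(Add(-145, z), -1))), -1) = Pow(Add(z, Mul(Pow(Add(-145, z), -1), Add(-55, z))), -1))
Mul(Add(599, -42298), Pow(Add(Function('o')(58), 8121), -1)) = Mul(Add(599, -42298), Pow(Add(Mul(Pow(Add(-55, Pow(58, 2), Mul(-144, 58)), -1), Add(-145, 58)), 8121), -1)) = Mul(-41699, Pow(Add(Mul(Pow(Add(-55, 3364, -8352), -1), -87), 8121), -1)) = Mul(-41699, Pow(Add(Mul(Pow(-5043, -1), -87), 8121), -1)) = Mul(-41699, Pow(Add(Mul(Rational(-1, 5043), -87), 8121), -1)) = Mul(-41699, Pow(Add(Rational(29, 1681), 8121), -1)) = Mul(-41699, Pow(Rational(13651430, 1681), -1)) = Mul(-41699, Rational(1681, 13651430)) = Rational(-70096019, 13651430)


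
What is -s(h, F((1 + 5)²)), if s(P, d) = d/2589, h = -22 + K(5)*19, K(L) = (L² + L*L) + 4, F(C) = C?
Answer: -12/863 ≈ -0.013905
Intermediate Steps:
K(L) = 4 + 2*L² (K(L) = (L² + L²) + 4 = 2*L² + 4 = 4 + 2*L²)
h = 1004 (h = -22 + (4 + 2*5²)*19 = -22 + (4 + 2*25)*19 = -22 + (4 + 50)*19 = -22 + 54*19 = -22 + 1026 = 1004)
s(P, d) = d/2589 (s(P, d) = d*(1/2589) = d/2589)
-s(h, F((1 + 5)²)) = -(1 + 5)²/2589 = -6²/2589 = -36/2589 = -1*12/863 = -12/863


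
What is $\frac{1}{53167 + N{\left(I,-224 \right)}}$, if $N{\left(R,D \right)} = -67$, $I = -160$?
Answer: $\frac{1}{53100} \approx 1.8832 \cdot 10^{-5}$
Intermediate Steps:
$\frac{1}{53167 + N{\left(I,-224 \right)}} = \frac{1}{53167 - 67} = \frac{1}{53100}$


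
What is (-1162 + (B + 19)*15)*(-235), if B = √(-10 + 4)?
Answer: 206095 - 3525*I*√6 ≈ 2.061e+5 - 8634.5*I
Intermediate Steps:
B = I*√6 (B = √(-6) = I*√6 ≈ 2.4495*I)
(-1162 + (B + 19)*15)*(-235) = (-1162 + (I*√6 + 19)*15)*(-235) = (-1162 + (19 + I*√6)*15)*(-235) = (-1162 + (285 + 15*I*√6))*(-235) = (-877 + 15*I*√6)*(-235) = 206095 - 3525*I*√6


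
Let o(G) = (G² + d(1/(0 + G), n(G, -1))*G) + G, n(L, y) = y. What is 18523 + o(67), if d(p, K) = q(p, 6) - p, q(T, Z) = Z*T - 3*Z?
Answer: 21878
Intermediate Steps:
q(T, Z) = -3*Z + T*Z (q(T, Z) = T*Z - 3*Z = -3*Z + T*Z)
d(p, K) = -18 + 5*p (d(p, K) = 6*(-3 + p) - p = (-18 + 6*p) - p = -18 + 5*p)
o(G) = G + G² + G*(-18 + 5/G) (o(G) = (G² + (-18 + 5/(0 + G))*G) + G = (G² + (-18 + 5/G)*G) + G = (G² + G*(-18 + 5/G)) + G = G + G² + G*(-18 + 5/G))
18523 + o(67) = 18523 + (5 + 67² - 17*67) = 18523 + (5 + 4489 - 1139) = 18523 + 3355 = 21878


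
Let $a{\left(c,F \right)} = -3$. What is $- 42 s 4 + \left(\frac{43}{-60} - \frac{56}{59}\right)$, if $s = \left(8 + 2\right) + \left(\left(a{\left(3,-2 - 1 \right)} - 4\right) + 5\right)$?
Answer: $- \frac{4763657}{3540} \approx -1345.7$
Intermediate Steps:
$s = 8$ ($s = \left(8 + 2\right) + \left(\left(-3 - 4\right) + 5\right) = 10 + \left(-7 + 5\right) = 10 - 2 = 8$)
$- 42 s 4 + \left(\frac{43}{-60} - \frac{56}{59}\right) = - 42 \cdot 8 \cdot 4 + \left(\frac{43}{-60} - \frac{56}{59}\right) = \left(-42\right) 32 + \left(43 \left(- \frac{1}{60}\right) - \frac{56}{59}\right) = -1344 - \frac{5897}{3540} = - \frac{4763657}{3540}$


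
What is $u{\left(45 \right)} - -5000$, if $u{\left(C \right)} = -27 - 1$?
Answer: $4972$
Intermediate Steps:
$u{\left(C \right)} = -28$
$u{\left(45 \right)} - -5000 = -28 - -5000 = -28 + 5000 = 4972$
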